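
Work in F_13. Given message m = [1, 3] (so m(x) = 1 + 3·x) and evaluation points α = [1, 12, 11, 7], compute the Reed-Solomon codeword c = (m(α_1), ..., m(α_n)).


c = [4, 11, 8, 9]

Message polynomial: m(x) = 1 + 3·x (mod 13).
For each evaluation point α_i, compute m(α_i) mod 13:
  α_1 = 1: Horner steps 3 → 4, so m(1) = 4.
  α_2 = 12: Horner steps 3 → 11, so m(12) = 11.
  α_3 = 11: Horner steps 3 → 8, so m(11) = 8.
  α_4 = 7: Horner steps 3 → 9, so m(7) = 9.
Codeword c = [4, 11, 8, 9] ∈ F_13^4.


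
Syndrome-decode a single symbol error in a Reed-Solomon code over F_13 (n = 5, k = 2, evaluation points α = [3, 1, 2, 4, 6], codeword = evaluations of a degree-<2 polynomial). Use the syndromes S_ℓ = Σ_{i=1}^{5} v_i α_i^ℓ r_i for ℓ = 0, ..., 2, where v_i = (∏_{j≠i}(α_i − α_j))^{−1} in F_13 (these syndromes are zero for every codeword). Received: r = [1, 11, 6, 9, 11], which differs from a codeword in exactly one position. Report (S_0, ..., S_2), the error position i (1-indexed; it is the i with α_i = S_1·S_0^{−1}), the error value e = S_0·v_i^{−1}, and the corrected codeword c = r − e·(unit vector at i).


S = (4, 11, 1), error at position 5, error magnitude e = 12, c = [1, 11, 6, 9, 12].

Step 1: column multipliers v_i = (∏_{j≠i}(α_i − α_j))^{−1} mod 13.
  i = 1 (α = 3): (3−1)(3−2)(3−4)(3−6) = 2·1·(−1)·(−3) = 6 ≡ 6, so v_1 = 6^{−1} = 11 (mod 13).
  i = 2 (α = 1): (1−3)(1−2)(1−4)(1−6) = (−2)·(−1)·(−3)·(−5) = 30 ≡ 4, so v_2 = 4^{−1} = 10 (mod 13).
  i = 3 (α = 2): (2−3)(2−1)(2−4)(2−6) = (−1)·1·(−2)·(−4) = −8 ≡ 5, so v_3 = 5^{−1} = 8 (mod 13).
  i = 4 (α = 4): (4−3)(4−1)(4−2)(4−6) = 1·3·2·(−2) = −12 ≡ 1, so v_4 = 1^{−1} = 1 (mod 13).
  i = 5 (α = 6): (6−3)(6−1)(6−2)(6−4) = 3·5·4·2 = 120 ≡ 3, so v_5 = 3^{−1} = 9 (mod 13).
  v = [11, 10, 8, 1, 9].
Step 2: syndromes of r = [1, 11, 6, 9, 11] (all sums mod 13).
  S_0 = Σ v_i r_i = 11·1 + 10·11 + 8·6 + 1·9 + 9·11 = 277 ≡ 4.
  S_1 = Σ v_i α_i r_i = 11·3·1 + 10·1·11 + 8·2·6 + 1·4·9 + 9·6·11 = 869 ≡ 11.
  α_i^2 mod 13 = [9, 1, 4, 3, 10].
  S_2 = Σ v_i α_i^2 r_i = 11·9·1 + 10·1·11 + 8·4·6 + 1·3·9 + 9·10·11 = 1418 ≡ 1.
  S = (4, 11, 1) ≠ 0, so r is not a codeword (an error is present).
Step 3: locate the error. For a single error e at position i, S_ℓ = v_i·e·α_i^ℓ, so α_err = S_1/S_0.
  S_0^{−1} = 4^{−1} = 10 (mod 13), so α_err = 11·10 = 110 ≡ 6 = α_5. Error position i = 5.
  Consistency check: S_2/S_1 = 1·6 = 6 ≡ 6 = α_err ✓ (single-error assumption holds).
Step 4: error magnitude e = S_0/v_5 = S_0·∏_{j≠5}(α_5 − α_j) = 4·3 = 12 ≡ 12 (mod 13).
Step 5: correct position 5: c_5 = r_5 − e = 11 − 12 ≡ 12 (mod 13). Hence c = [1, 11, 6, 9, 12].
  Check: interpolating c through the α_i gives m(x) = 3 + 8·x (degree < 2) with m(α_i) = c_i for every i, so c is indeed a codeword.


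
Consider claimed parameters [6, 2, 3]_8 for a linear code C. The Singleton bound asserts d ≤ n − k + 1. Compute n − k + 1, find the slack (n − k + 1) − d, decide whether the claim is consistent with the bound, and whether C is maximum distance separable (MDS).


Singleton RHS = n − k + 1 = 5, slack = 2, bound satisfied, not MDS.

Singleton bound: d ≤ n − k + 1.
Here n = 6, k = 2, so n − k + 1 = 5.
Given d = 3, check d ≤ 5: YES.
Slack = (n − k + 1) − d = 2.
The code is NOT MDS (slack = 2 > 0).
Description: the claimed parameters are [6, 2, 3]_8; such a code would be non-MDS.


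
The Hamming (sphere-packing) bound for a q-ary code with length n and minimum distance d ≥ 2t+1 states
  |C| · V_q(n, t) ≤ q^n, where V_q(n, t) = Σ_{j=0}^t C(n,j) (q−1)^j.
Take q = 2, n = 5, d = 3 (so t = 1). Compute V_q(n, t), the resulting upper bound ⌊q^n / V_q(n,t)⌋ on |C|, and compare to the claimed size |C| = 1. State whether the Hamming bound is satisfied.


V_q(n, t) = 6, q^n = 32, Hamming bound = 5, |C| = 1 ≤ bound (satisfied).

Step 1: Compute V_q(n, t) = Σ_{j=0}^1 C(n, j) (q−1)^j.
  j = 0: C(5,0)·(1)^0 = 1·1 = 1.
  j = 1: C(5,1)·(1)^1 = 5·1 = 5.
  V_q(n, t) = 1 + 5 = 6.
Step 2: q^n = 2^5 = 32.
Step 3: Hamming bound ⌊q^n / V_q(n,t)⌋ = ⌊32/6⌋ = 5.
Step 4: Compare |C| = 1 to 5: satisfied.
The claimed |C| lies below the Hamming bound.


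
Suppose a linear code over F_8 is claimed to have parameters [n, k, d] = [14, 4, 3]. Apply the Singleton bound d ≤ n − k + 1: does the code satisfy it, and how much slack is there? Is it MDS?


Singleton RHS = n − k + 1 = 11, slack = 8, bound satisfied, not MDS.

Singleton bound: d ≤ n − k + 1.
Here n = 14, k = 4, so n − k + 1 = 11.
Given d = 3, check d ≤ 11: YES.
Slack = (n − k + 1) − d = 8.
The code is NOT MDS (slack = 8 > 0).
Description: the claimed parameters are [14, 4, 3]_8; such a code would be non-MDS.


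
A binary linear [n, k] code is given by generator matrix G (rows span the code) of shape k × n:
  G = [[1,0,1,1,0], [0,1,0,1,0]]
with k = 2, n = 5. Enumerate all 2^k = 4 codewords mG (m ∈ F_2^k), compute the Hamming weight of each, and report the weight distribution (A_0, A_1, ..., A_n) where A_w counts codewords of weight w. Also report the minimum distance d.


Weight distribution: A_0 = 1, A_2 = 1, A_3 = 2. Minimum distance d = 2.

Enumerate all 2^2 = 4 messages m ∈ F_2^2.
For each, compute codeword c = mG in F_2^5, then tally its weight.
  m = 00 → c = 00000, weight = 0.
  m = 10 → c = 10110, weight = 3.
  m = 01 → c = 01010, weight = 2.
  m = 11 → c = 11100, weight = 3.
Tally weights:
  weight 0: 1 codewords.
  weight 2: 1 codewords.
  weight 3: 2 codewords.
Minimum distance d = smallest w > 0 with A_w > 0 = 2.
Sanity: Σ A_w = 4 = 2^2 = 4 ✓.


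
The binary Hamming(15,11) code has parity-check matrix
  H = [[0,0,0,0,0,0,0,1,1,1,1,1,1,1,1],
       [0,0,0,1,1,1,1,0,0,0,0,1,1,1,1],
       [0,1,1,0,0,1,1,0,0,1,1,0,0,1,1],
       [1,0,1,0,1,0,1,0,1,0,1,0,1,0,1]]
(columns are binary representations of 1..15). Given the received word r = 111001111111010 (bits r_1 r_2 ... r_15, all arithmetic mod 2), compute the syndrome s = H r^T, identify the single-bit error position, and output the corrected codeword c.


s = (0, 0, 1, 1)^T, error position = 3, corrected codeword c = 110001111111010

Compute s = H r^T mod 2 one row at a time:
  s_1 = 1 + 1 + 1 + 1 + 1 + 0 + 1 + 0 = 6 ≡ 0 (mod 2).
  s_2 = 0 + 0 + 1 + 1 + 1 + 0 + 1 + 0 = 4 ≡ 0 (mod 2).
  s_3 = 1 + 1 + 1 + 1 + 1 + 1 + 1 + 0 = 7 ≡ 1 (mod 2).
  s_4 = 1 + 1 + 0 + 1 + 1 + 1 + 0 + 0 = 5 ≡ 1 (mod 2).
s = (0, 0, 1, 1)^T — this equals column 3 of H (binary 0011), so error is at position 3.
Correct: flip bit 3 of r = 111001111111010 to get c = 110001111111010.


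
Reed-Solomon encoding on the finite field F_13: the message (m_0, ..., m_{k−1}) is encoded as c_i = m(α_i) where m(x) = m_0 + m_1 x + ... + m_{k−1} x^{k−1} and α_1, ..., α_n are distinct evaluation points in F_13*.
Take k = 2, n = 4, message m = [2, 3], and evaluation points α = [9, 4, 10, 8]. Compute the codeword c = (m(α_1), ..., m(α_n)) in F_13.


c = [3, 1, 6, 0]

Message polynomial: m(x) = 2 + 3·x (mod 13).
For each evaluation point α_i, compute m(α_i) mod 13:
  α_1 = 9: Horner steps 3 → 3, so m(9) = 3.
  α_2 = 4: Horner steps 3 → 1, so m(4) = 1.
  α_3 = 10: Horner steps 3 → 6, so m(10) = 6.
  α_4 = 8: Horner steps 3 → 0, so m(8) = 0.
Codeword c = [3, 1, 6, 0] ∈ F_13^4.


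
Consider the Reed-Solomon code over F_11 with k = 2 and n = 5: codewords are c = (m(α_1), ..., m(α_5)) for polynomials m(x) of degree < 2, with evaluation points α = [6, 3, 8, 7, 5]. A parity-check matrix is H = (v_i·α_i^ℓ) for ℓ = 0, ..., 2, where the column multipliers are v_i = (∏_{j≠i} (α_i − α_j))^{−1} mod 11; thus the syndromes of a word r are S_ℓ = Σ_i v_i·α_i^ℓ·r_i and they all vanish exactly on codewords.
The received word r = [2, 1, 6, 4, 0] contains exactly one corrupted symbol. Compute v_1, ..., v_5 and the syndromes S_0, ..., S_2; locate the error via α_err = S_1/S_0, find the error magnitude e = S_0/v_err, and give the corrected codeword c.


S = (6, 7, 10), error at position 2, error magnitude e = 5, c = [2, 7, 6, 4, 0].

Step 1: column multipliers v_i = (∏_{j≠i}(α_i − α_j))^{−1} mod 11.
  i = 1 (α = 6): (6−3)(6−8)(6−7)(6−5) = 3·(−2)·(−1)·1 = 6 ≡ 6, so v_1 = 6^{−1} = 2 (mod 11).
  i = 2 (α = 3): (3−6)(3−8)(3−7)(3−5) = (−3)·(−5)·(−4)·(−2) = 120 ≡ 10, so v_2 = 10^{−1} = 10 (mod 11).
  i = 3 (α = 8): (8−6)(8−3)(8−7)(8−5) = 2·5·1·3 = 30 ≡ 8, so v_3 = 8^{−1} = 7 (mod 11).
  i = 4 (α = 7): (7−6)(7−3)(7−8)(7−5) = 1·4·(−1)·2 = −8 ≡ 3, so v_4 = 3^{−1} = 4 (mod 11).
  i = 5 (α = 5): (5−6)(5−3)(5−8)(5−7) = (−1)·2·(−3)·(−2) = −12 ≡ 10, so v_5 = 10^{−1} = 10 (mod 11).
  v = [2, 10, 7, 4, 10].
Step 2: syndromes of r = [2, 1, 6, 4, 0] (all sums mod 11).
  S_0 = Σ v_i r_i = 2·2 + 10·1 + 7·6 + 4·4 + 10·0 = 72 ≡ 6.
  S_1 = Σ v_i α_i r_i = 2·6·2 + 10·3·1 + 7·8·6 + 4·7·4 + 10·5·0 = 502 ≡ 7.
  α_i^2 mod 11 = [3, 9, 9, 5, 3].
  S_2 = Σ v_i α_i^2 r_i = 2·3·2 + 10·9·1 + 7·9·6 + 4·5·4 + 10·3·0 = 560 ≡ 10.
  S = (6, 7, 10) ≠ 0, so r is not a codeword (an error is present).
Step 3: locate the error. For a single error e at position i, S_ℓ = v_i·e·α_i^ℓ, so α_err = S_1/S_0.
  S_0^{−1} = 6^{−1} = 2 (mod 11), so α_err = 7·2 = 14 ≡ 3 = α_2. Error position i = 2.
  Consistency check: S_2/S_1 = 10·8 = 80 ≡ 3 = α_err ✓ (single-error assumption holds).
Step 4: error magnitude e = S_0/v_2 = S_0·∏_{j≠2}(α_2 − α_j) = 6·10 = 60 ≡ 5 (mod 11).
Step 5: correct position 2: c_2 = r_2 − e = 1 − 5 ≡ 7 (mod 11). Hence c = [2, 7, 6, 4, 0].
  Check: interpolating c through the α_i gives m(x) = 1 + 2·x (degree < 2) with m(α_i) = c_i for every i, so c is indeed a codeword.


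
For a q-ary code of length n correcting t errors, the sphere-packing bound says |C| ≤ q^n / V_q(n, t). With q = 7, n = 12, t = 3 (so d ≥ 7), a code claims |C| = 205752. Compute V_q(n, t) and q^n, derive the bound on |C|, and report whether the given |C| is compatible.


V_q(n, t) = 49969, q^n = 13841287201, Hamming bound = 276997, |C| = 205752 ≤ bound (satisfied).

Step 1: Compute V_q(n, t) = Σ_{j=0}^3 C(n, j) (q−1)^j.
  j = 0: C(12,0)·(6)^0 = 1·1 = 1.
  j = 1: C(12,1)·(6)^1 = 12·6 = 72.
  j = 2: C(12,2)·(6)^2 = 66·36 = 2376.
  j = 3: C(12,3)·(6)^3 = 220·216 = 47520.
  V_q(n, t) = 1 + 72 + 2376 + 47520 = 49969.
Step 2: q^n = 7^12 = 13841287201.
Step 3: Hamming bound ⌊q^n / V_q(n,t)⌋ = ⌊13841287201/49969⌋ = 276997.
Step 4: Compare |C| = 205752 to 276997: satisfied.
The claimed |C| lies below the Hamming bound.


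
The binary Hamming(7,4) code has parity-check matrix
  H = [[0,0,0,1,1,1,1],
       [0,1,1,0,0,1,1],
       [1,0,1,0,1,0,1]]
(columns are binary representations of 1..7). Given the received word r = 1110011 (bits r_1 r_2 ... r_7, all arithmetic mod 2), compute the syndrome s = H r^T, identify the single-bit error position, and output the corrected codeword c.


s = (0, 0, 1)^T, error position = 1, corrected codeword c = 0110011

Compute s = H r^T mod 2 one row at a time:
  s_1 = 0 + 0 + 1 + 1 = 2 ≡ 0 (mod 2).
  s_2 = 1 + 1 + 1 + 1 = 4 ≡ 0 (mod 2).
  s_3 = 1 + 1 + 0 + 1 = 3 ≡ 1 (mod 2).
s = (0, 0, 1)^T — this equals column 1 of H (binary 001), so error is at position 1.
Correct: flip bit 1 of r = 1110011 to get c = 0110011.


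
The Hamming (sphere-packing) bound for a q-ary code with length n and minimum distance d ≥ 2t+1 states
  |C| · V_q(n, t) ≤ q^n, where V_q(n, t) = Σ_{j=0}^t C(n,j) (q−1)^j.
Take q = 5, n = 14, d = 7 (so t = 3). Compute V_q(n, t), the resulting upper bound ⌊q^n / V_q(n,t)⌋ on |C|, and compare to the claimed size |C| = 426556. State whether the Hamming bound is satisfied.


V_q(n, t) = 24809, q^n = 6103515625, Hamming bound = 246020, |C| = 426556 > bound (violated).

Step 1: Compute V_q(n, t) = Σ_{j=0}^3 C(n, j) (q−1)^j.
  j = 0: C(14,0)·(4)^0 = 1·1 = 1.
  j = 1: C(14,1)·(4)^1 = 14·4 = 56.
  j = 2: C(14,2)·(4)^2 = 91·16 = 1456.
  j = 3: C(14,3)·(4)^3 = 364·64 = 23296.
  V_q(n, t) = 1 + 56 + 1456 + 23296 = 24809.
Step 2: q^n = 5^14 = 6103515625.
Step 3: Hamming bound ⌊q^n / V_q(n,t)⌋ = ⌊6103515625/24809⌋ = 246020.
Step 4: Compare |C| = 426556 to 246020: violated.
The claimed |C| lies above the Hamming bound, so no 5-ary code of length 14 with d ≥ 7 can have 426556 codewords.


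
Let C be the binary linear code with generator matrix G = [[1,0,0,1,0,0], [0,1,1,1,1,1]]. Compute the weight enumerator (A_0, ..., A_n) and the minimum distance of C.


Weight distribution: A_0 = 1, A_2 = 1, A_5 = 2. Minimum distance d = 2.

Enumerate all 2^2 = 4 messages m ∈ F_2^2.
For each, compute codeword c = mG in F_2^6, then tally its weight.
  m = 00 → c = 000000, weight = 0.
  m = 10 → c = 100100, weight = 2.
  m = 01 → c = 011111, weight = 5.
  m = 11 → c = 111011, weight = 5.
Tally weights:
  weight 0: 1 codewords.
  weight 2: 1 codewords.
  weight 5: 2 codewords.
Minimum distance d = smallest w > 0 with A_w > 0 = 2.
Sanity: Σ A_w = 4 = 2^2 = 4 ✓.


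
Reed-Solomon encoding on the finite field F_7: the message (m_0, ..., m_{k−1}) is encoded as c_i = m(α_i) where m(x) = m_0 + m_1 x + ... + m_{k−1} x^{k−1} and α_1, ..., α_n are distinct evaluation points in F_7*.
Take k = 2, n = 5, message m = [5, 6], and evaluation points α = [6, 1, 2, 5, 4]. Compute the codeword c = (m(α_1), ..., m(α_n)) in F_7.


c = [6, 4, 3, 0, 1]

Message polynomial: m(x) = 5 + 6·x (mod 7).
For each evaluation point α_i, compute m(α_i) mod 7:
  α_1 = 6: Horner steps 6 → 6, so m(6) = 6.
  α_2 = 1: Horner steps 6 → 4, so m(1) = 4.
  α_3 = 2: Horner steps 6 → 3, so m(2) = 3.
  α_4 = 5: Horner steps 6 → 0, so m(5) = 0.
  α_5 = 4: Horner steps 6 → 1, so m(4) = 1.
Codeword c = [6, 4, 3, 0, 1] ∈ F_7^5.


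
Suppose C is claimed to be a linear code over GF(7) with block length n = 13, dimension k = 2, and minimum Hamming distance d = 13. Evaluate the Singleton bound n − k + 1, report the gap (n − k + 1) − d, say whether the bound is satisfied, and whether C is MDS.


Singleton RHS = n − k + 1 = 12, slack = -1, bound violated (no such code; not MDS).

Singleton bound: d ≤ n − k + 1.
Here n = 13, k = 2, so n − k + 1 = 12.
Given d = 13, check d ≤ 12: NO.
Slack = (n − k + 1) − d = -1.
The slack is negative: d = 13 exceeds n − k + 1 = 12 by 1, so the Singleton bound is violated and no linear [13, 2, 13]_7 code can exist. In particular it is not MDS (MDS requires d = n − k + 1 exactly).
Description: the claimed parameters are [13, 2, 13]_7; such a code would be impossible (violates the Singleton bound).


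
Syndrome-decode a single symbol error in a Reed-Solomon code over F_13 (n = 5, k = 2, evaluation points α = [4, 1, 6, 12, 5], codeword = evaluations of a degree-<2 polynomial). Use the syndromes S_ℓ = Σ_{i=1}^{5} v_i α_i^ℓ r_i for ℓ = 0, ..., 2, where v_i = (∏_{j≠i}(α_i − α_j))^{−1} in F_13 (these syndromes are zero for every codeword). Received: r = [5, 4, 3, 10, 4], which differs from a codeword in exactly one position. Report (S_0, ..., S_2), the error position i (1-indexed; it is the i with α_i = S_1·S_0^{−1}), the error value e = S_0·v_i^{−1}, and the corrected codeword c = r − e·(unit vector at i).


S = (10, 10, 10), error at position 2, error magnitude e = 9, c = [5, 8, 3, 10, 4].

Step 1: column multipliers v_i = (∏_{j≠i}(α_i − α_j))^{−1} mod 13.
  i = 1 (α = 4): (4−1)(4−6)(4−12)(4−5) = 3·(−2)·(−8)·(−1) = −48 ≡ 4, so v_1 = 4^{−1} = 10 (mod 13).
  i = 2 (α = 1): (1−4)(1−6)(1−12)(1−5) = (−3)·(−5)·(−11)·(−4) = 660 ≡ 10, so v_2 = 10^{−1} = 4 (mod 13).
  i = 3 (α = 6): (6−4)(6−1)(6−12)(6−5) = 2·5·(−6)·1 = −60 ≡ 5, so v_3 = 5^{−1} = 8 (mod 13).
  i = 4 (α = 12): (12−4)(12−1)(12−6)(12−5) = 8·11·6·7 = 3696 ≡ 4, so v_4 = 4^{−1} = 10 (mod 13).
  i = 5 (α = 5): (5−4)(5−1)(5−6)(5−12) = 1·4·(−1)·(−7) = 28 ≡ 2, so v_5 = 2^{−1} = 7 (mod 13).
  v = [10, 4, 8, 10, 7].
Step 2: syndromes of r = [5, 4, 3, 10, 4] (all sums mod 13).
  S_0 = Σ v_i r_i = 10·5 + 4·4 + 8·3 + 10·10 + 7·4 = 218 ≡ 10.
  S_1 = Σ v_i α_i r_i = 10·4·5 + 4·1·4 + 8·6·3 + 10·12·10 + 7·5·4 = 1700 ≡ 10.
  α_i^2 mod 13 = [3, 1, 10, 1, 12].
  S_2 = Σ v_i α_i^2 r_i = 10·3·5 + 4·1·4 + 8·10·3 + 10·1·10 + 7·12·4 = 842 ≡ 10.
  S = (10, 10, 10) ≠ 0, so r is not a codeword (an error is present).
Step 3: locate the error. For a single error e at position i, S_ℓ = v_i·e·α_i^ℓ, so α_err = S_1/S_0.
  S_0^{−1} = 10^{−1} = 4 (mod 13), so α_err = 10·4 = 40 ≡ 1 = α_2. Error position i = 2.
  Consistency check: S_2/S_1 = 10·4 = 40 ≡ 1 = α_err ✓ (single-error assumption holds).
Step 4: error magnitude e = S_0/v_2 = S_0·∏_{j≠2}(α_2 − α_j) = 10·10 = 100 ≡ 9 (mod 13).
Step 5: correct position 2: c_2 = r_2 − e = 4 − 9 ≡ 8 (mod 13). Hence c = [5, 8, 3, 10, 4].
  Check: interpolating c through the α_i gives m(x) = 9 + 12·x (degree < 2) with m(α_i) = c_i for every i, so c is indeed a codeword.


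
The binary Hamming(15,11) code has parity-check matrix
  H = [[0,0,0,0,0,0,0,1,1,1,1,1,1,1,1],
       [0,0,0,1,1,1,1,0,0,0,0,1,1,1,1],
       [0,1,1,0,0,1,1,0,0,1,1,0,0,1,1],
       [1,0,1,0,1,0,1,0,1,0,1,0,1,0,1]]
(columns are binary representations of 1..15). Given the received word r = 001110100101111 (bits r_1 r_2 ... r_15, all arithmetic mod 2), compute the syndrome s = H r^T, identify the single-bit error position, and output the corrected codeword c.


s = (1, 1, 1, 1)^T, error position = 15, corrected codeword c = 001110100101110

Compute s = H r^T mod 2 one row at a time:
  s_1 = 0 + 0 + 1 + 0 + 1 + 1 + 1 + 1 = 5 ≡ 1 (mod 2).
  s_2 = 1 + 1 + 0 + 1 + 1 + 1 + 1 + 1 = 7 ≡ 1 (mod 2).
  s_3 = 0 + 1 + 0 + 1 + 1 + 0 + 1 + 1 = 5 ≡ 1 (mod 2).
  s_4 = 0 + 1 + 1 + 1 + 0 + 0 + 1 + 1 = 5 ≡ 1 (mod 2).
s = (1, 1, 1, 1)^T — this equals column 15 of H (binary 1111), so error is at position 15.
Correct: flip bit 15 of r = 001110100101111 to get c = 001110100101110.


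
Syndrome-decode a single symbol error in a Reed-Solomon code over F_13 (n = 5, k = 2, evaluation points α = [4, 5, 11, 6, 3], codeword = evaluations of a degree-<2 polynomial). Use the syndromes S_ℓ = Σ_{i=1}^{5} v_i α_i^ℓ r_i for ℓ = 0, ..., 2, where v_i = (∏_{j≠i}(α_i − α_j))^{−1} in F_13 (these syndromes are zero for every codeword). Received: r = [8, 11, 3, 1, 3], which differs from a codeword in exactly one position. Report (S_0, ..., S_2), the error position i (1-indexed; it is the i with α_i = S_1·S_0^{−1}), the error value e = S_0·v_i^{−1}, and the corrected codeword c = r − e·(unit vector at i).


S = (7, 8, 11), error at position 5, error magnitude e = 11, c = [8, 11, 3, 1, 5].

Step 1: column multipliers v_i = (∏_{j≠i}(α_i − α_j))^{−1} mod 13.
  i = 1 (α = 4): (4−5)(4−11)(4−6)(4−3) = (−1)·(−7)·(−2)·1 = −14 ≡ 12, so v_1 = 12^{−1} = 12 (mod 13).
  i = 2 (α = 5): (5−4)(5−11)(5−6)(5−3) = 1·(−6)·(−1)·2 = 12 ≡ 12, so v_2 = 12^{−1} = 12 (mod 13).
  i = 3 (α = 11): (11−4)(11−5)(11−6)(11−3) = 7·6·5·8 = 1680 ≡ 3, so v_3 = 3^{−1} = 9 (mod 13).
  i = 4 (α = 6): (6−4)(6−5)(6−11)(6−3) = 2·1·(−5)·3 = −30 ≡ 9, so v_4 = 9^{−1} = 3 (mod 13).
  i = 5 (α = 3): (3−4)(3−5)(3−11)(3−6) = (−1)·(−2)·(−8)·(−3) = 48 ≡ 9, so v_5 = 9^{−1} = 3 (mod 13).
  v = [12, 12, 9, 3, 3].
Step 2: syndromes of r = [8, 11, 3, 1, 3] (all sums mod 13).
  S_0 = Σ v_i r_i = 12·8 + 12·11 + 9·3 + 3·1 + 3·3 = 267 ≡ 7.
  S_1 = Σ v_i α_i r_i = 12·4·8 + 12·5·11 + 9·11·3 + 3·6·1 + 3·3·3 = 1386 ≡ 8.
  α_i^2 mod 13 = [3, 12, 4, 10, 9].
  S_2 = Σ v_i α_i^2 r_i = 12·3·8 + 12·12·11 + 9·4·3 + 3·10·1 + 3·9·3 = 2091 ≡ 11.
  S = (7, 8, 11) ≠ 0, so r is not a codeword (an error is present).
Step 3: locate the error. For a single error e at position i, S_ℓ = v_i·e·α_i^ℓ, so α_err = S_1/S_0.
  S_0^{−1} = 7^{−1} = 2 (mod 13), so α_err = 8·2 = 16 ≡ 3 = α_5. Error position i = 5.
  Consistency check: S_2/S_1 = 11·5 = 55 ≡ 3 = α_err ✓ (single-error assumption holds).
Step 4: error magnitude e = S_0/v_5 = S_0·∏_{j≠5}(α_5 − α_j) = 7·9 = 63 ≡ 11 (mod 13).
Step 5: correct position 5: c_5 = r_5 − e = 3 − 11 ≡ 5 (mod 13). Hence c = [8, 11, 3, 1, 5].
  Check: interpolating c through the α_i gives m(x) = 9 + 3·x (degree < 2) with m(α_i) = c_i for every i, so c is indeed a codeword.


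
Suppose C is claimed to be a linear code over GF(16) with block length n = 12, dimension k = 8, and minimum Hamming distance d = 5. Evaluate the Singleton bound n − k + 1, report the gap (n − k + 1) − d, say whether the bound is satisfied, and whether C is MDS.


Singleton RHS = n − k + 1 = 5, slack = 0, bound satisfied, MDS.

Singleton bound: d ≤ n − k + 1.
Here n = 12, k = 8, so n − k + 1 = 5.
Given d = 5, check d ≤ 5: YES.
Slack = (n − k + 1) − d = 0.
The code is MDS (slack = 0).
Description: the claimed parameters are [12, 8, 5]_16; such a code would be MDS (meets Singleton bound).


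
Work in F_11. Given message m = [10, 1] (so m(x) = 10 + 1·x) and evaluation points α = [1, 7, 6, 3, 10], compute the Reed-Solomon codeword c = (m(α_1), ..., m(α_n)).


c = [0, 6, 5, 2, 9]

Message polynomial: m(x) = 10 + 1·x (mod 11).
For each evaluation point α_i, compute m(α_i) mod 11:
  α_1 = 1: Horner steps 1 → 0, so m(1) = 0.
  α_2 = 7: Horner steps 1 → 6, so m(7) = 6.
  α_3 = 6: Horner steps 1 → 5, so m(6) = 5.
  α_4 = 3: Horner steps 1 → 2, so m(3) = 2.
  α_5 = 10: Horner steps 1 → 9, so m(10) = 9.
Codeword c = [0, 6, 5, 2, 9] ∈ F_11^5.


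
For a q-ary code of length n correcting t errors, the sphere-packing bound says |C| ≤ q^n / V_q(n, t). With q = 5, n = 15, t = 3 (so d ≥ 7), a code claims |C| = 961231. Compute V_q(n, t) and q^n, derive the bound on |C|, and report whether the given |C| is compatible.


V_q(n, t) = 30861, q^n = 30517578125, Hamming bound = 988871, |C| = 961231 ≤ bound (satisfied).

Step 1: Compute V_q(n, t) = Σ_{j=0}^3 C(n, j) (q−1)^j.
  j = 0: C(15,0)·(4)^0 = 1·1 = 1.
  j = 1: C(15,1)·(4)^1 = 15·4 = 60.
  j = 2: C(15,2)·(4)^2 = 105·16 = 1680.
  j = 3: C(15,3)·(4)^3 = 455·64 = 29120.
  V_q(n, t) = 1 + 60 + 1680 + 29120 = 30861.
Step 2: q^n = 5^15 = 30517578125.
Step 3: Hamming bound ⌊q^n / V_q(n,t)⌋ = ⌊30517578125/30861⌋ = 988871.
Step 4: Compare |C| = 961231 to 988871: satisfied.
The claimed |C| lies below the Hamming bound.


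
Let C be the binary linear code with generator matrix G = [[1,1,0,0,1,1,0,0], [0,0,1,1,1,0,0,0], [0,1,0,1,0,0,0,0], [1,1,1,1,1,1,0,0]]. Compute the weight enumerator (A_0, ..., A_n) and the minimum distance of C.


Weight distribution: A_0 = 1, A_1 = 1, A_2 = 3, A_3 = 6, A_4 = 3, A_5 = 1, A_6 = 1. Minimum distance d = 1.

Enumerate all 2^4 = 16 messages m ∈ F_2^4.
For each, compute codeword c = mG in F_2^8, then tally its weight.
  m = 0000 → c = 00000000, weight = 0.
  m = 1000 → c = 11001100, weight = 4.
  m = 0100 → c = 00111000, weight = 3.
  m = 1100 → c = 11110100, weight = 5.
  m = 0010 → c = 01010000, weight = 2.
  m = 1010 → c = 10011100, weight = 4.
  m = 0110 → c = 01101000, weight = 3.
  m = 1110 → c = 10100100, weight = 3.
  m = 0001 → c = 11111100, weight = 6.
  m = 1001 → c = 00110000, weight = 2.
  m = 0101 → c = 11000100, weight = 3.
  m = 1101 → c = 00001000, weight = 1.
  m = 0011 → c = 10101100, weight = 4.
  m = 1011 → c = 01100000, weight = 2.
  m = 0111 → c = 10010100, weight = 3.
  m = 1111 → c = 01011000, weight = 3.
Tally weights:
  weight 0: 1 codewords.
  weight 1: 1 codewords.
  weight 2: 3 codewords.
  weight 3: 6 codewords.
  weight 4: 3 codewords.
  weight 5: 1 codewords.
  weight 6: 1 codewords.
Minimum distance d = smallest w > 0 with A_w > 0 = 1.
Sanity: Σ A_w = 16 = 2^4 = 16 ✓.


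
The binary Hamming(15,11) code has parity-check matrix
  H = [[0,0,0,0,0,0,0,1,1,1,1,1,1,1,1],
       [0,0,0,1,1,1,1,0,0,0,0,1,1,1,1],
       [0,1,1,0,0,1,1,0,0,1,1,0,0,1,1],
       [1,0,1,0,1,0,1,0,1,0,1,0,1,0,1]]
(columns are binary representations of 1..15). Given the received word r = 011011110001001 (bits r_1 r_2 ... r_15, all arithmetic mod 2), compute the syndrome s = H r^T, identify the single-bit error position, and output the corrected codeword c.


s = (1, 1, 1, 0)^T, error position = 14, corrected codeword c = 011011110001011

Compute s = H r^T mod 2 one row at a time:
  s_1 = 1 + 0 + 0 + 0 + 1 + 0 + 0 + 1 = 3 ≡ 1 (mod 2).
  s_2 = 0 + 1 + 1 + 1 + 1 + 0 + 0 + 1 = 5 ≡ 1 (mod 2).
  s_3 = 1 + 1 + 1 + 1 + 0 + 0 + 0 + 1 = 5 ≡ 1 (mod 2).
  s_4 = 0 + 1 + 1 + 1 + 0 + 0 + 0 + 1 = 4 ≡ 0 (mod 2).
s = (1, 1, 1, 0)^T — this equals column 14 of H (binary 1110), so error is at position 14.
Correct: flip bit 14 of r = 011011110001001 to get c = 011011110001011.


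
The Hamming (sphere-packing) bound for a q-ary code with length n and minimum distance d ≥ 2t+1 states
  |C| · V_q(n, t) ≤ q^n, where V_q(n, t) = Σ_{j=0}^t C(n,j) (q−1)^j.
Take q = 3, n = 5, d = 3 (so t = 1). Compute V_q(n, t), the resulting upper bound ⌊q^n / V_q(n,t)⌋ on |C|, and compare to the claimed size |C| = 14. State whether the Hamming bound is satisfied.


V_q(n, t) = 11, q^n = 243, Hamming bound = 22, |C| = 14 ≤ bound (satisfied).

Step 1: Compute V_q(n, t) = Σ_{j=0}^1 C(n, j) (q−1)^j.
  j = 0: C(5,0)·(2)^0 = 1·1 = 1.
  j = 1: C(5,1)·(2)^1 = 5·2 = 10.
  V_q(n, t) = 1 + 10 = 11.
Step 2: q^n = 3^5 = 243.
Step 3: Hamming bound ⌊q^n / V_q(n,t)⌋ = ⌊243/11⌋ = 22.
Step 4: Compare |C| = 14 to 22: satisfied.
The claimed |C| lies below the Hamming bound.


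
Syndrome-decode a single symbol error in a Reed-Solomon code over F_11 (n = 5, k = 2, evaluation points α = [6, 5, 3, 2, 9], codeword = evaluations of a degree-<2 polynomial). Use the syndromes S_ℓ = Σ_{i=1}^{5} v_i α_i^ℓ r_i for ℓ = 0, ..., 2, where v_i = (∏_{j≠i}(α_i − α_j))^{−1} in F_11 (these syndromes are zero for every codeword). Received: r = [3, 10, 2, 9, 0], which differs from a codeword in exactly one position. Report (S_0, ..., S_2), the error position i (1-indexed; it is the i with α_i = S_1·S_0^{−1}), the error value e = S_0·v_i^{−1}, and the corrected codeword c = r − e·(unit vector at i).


S = (2, 7, 8), error at position 5, error magnitude e = 7, c = [3, 10, 2, 9, 4].

Step 1: column multipliers v_i = (∏_{j≠i}(α_i − α_j))^{−1} mod 11.
  i = 1 (α = 6): (6−5)(6−3)(6−2)(6−9) = 1·3·4·(−3) = −36 ≡ 8, so v_1 = 8^{−1} = 7 (mod 11).
  i = 2 (α = 5): (5−6)(5−3)(5−2)(5−9) = (−1)·2·3·(−4) = 24 ≡ 2, so v_2 = 2^{−1} = 6 (mod 11).
  i = 3 (α = 3): (3−6)(3−5)(3−2)(3−9) = (−3)·(−2)·1·(−6) = −36 ≡ 8, so v_3 = 8^{−1} = 7 (mod 11).
  i = 4 (α = 2): (2−6)(2−5)(2−3)(2−9) = (−4)·(−3)·(−1)·(−7) = 84 ≡ 7, so v_4 = 7^{−1} = 8 (mod 11).
  i = 5 (α = 9): (9−6)(9−5)(9−3)(9−2) = 3·4·6·7 = 504 ≡ 9, so v_5 = 9^{−1} = 5 (mod 11).
  v = [7, 6, 7, 8, 5].
Step 2: syndromes of r = [3, 10, 2, 9, 0] (all sums mod 11).
  S_0 = Σ v_i r_i = 7·3 + 6·10 + 7·2 + 8·9 + 5·0 = 167 ≡ 2.
  S_1 = Σ v_i α_i r_i = 7·6·3 + 6·5·10 + 7·3·2 + 8·2·9 + 5·9·0 = 612 ≡ 7.
  α_i^2 mod 11 = [3, 3, 9, 4, 4].
  S_2 = Σ v_i α_i^2 r_i = 7·3·3 + 6·3·10 + 7·9·2 + 8·4·9 + 5·4·0 = 657 ≡ 8.
  S = (2, 7, 8) ≠ 0, so r is not a codeword (an error is present).
Step 3: locate the error. For a single error e at position i, S_ℓ = v_i·e·α_i^ℓ, so α_err = S_1/S_0.
  S_0^{−1} = 2^{−1} = 6 (mod 11), so α_err = 7·6 = 42 ≡ 9 = α_5. Error position i = 5.
  Consistency check: S_2/S_1 = 8·8 = 64 ≡ 9 = α_err ✓ (single-error assumption holds).
Step 4: error magnitude e = S_0/v_5 = S_0·∏_{j≠5}(α_5 − α_j) = 2·9 = 18 ≡ 7 (mod 11).
Step 5: correct position 5: c_5 = r_5 − e = 0 − 7 ≡ 4 (mod 11). Hence c = [3, 10, 2, 9, 4].
  Check: interpolating c through the α_i gives m(x) = 1 + 4·x (degree < 2) with m(α_i) = c_i for every i, so c is indeed a codeword.


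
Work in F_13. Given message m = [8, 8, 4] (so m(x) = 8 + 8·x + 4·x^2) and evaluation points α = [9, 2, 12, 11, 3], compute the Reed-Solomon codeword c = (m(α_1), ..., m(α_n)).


c = [1, 1, 4, 8, 3]

Message polynomial: m(x) = 8 + 8·x + 4·x^2 (mod 13).
For each evaluation point α_i, compute m(α_i) mod 13:
  α_1 = 9: Horner steps 4 → 5 → 1, so m(9) = 1.
  α_2 = 2: Horner steps 4 → 3 → 1, so m(2) = 1.
  α_3 = 12: Horner steps 4 → 4 → 4, so m(12) = 4.
  α_4 = 11: Horner steps 4 → 0 → 8, so m(11) = 8.
  α_5 = 3: Horner steps 4 → 7 → 3, so m(3) = 3.
Codeword c = [1, 1, 4, 8, 3] ∈ F_13^5.


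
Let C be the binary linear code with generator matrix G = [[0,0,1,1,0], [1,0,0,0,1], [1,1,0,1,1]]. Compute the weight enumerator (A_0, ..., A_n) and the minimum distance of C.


Weight distribution: A_0 = 1, A_2 = 4, A_4 = 3. Minimum distance d = 2.

Enumerate all 2^3 = 8 messages m ∈ F_2^3.
For each, compute codeword c = mG in F_2^5, then tally its weight.
  m = 000 → c = 00000, weight = 0.
  m = 100 → c = 00110, weight = 2.
  m = 010 → c = 10001, weight = 2.
  m = 110 → c = 10111, weight = 4.
  m = 001 → c = 11011, weight = 4.
  m = 101 → c = 11101, weight = 4.
  m = 011 → c = 01010, weight = 2.
  m = 111 → c = 01100, weight = 2.
Tally weights:
  weight 0: 1 codewords.
  weight 2: 4 codewords.
  weight 4: 3 codewords.
Minimum distance d = smallest w > 0 with A_w > 0 = 2.
Sanity: Σ A_w = 8 = 2^3 = 8 ✓.


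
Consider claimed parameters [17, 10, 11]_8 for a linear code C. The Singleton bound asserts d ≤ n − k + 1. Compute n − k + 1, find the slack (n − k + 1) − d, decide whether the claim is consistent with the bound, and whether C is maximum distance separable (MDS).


Singleton RHS = n − k + 1 = 8, slack = -3, bound violated (no such code; not MDS).

Singleton bound: d ≤ n − k + 1.
Here n = 17, k = 10, so n − k + 1 = 8.
Given d = 11, check d ≤ 8: NO.
Slack = (n − k + 1) − d = -3.
The slack is negative: d = 11 exceeds n − k + 1 = 8 by 3, so the Singleton bound is violated and no linear [17, 10, 11]_8 code can exist. In particular it is not MDS (MDS requires d = n − k + 1 exactly).
Description: the claimed parameters are [17, 10, 11]_8; such a code would be impossible (violates the Singleton bound).


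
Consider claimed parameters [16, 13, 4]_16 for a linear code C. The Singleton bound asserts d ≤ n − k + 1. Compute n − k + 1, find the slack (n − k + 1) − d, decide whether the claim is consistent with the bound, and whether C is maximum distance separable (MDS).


Singleton RHS = n − k + 1 = 4, slack = 0, bound satisfied, MDS.

Singleton bound: d ≤ n − k + 1.
Here n = 16, k = 13, so n − k + 1 = 4.
Given d = 4, check d ≤ 4: YES.
Slack = (n − k + 1) − d = 0.
The code is MDS (slack = 0).
Description: the claimed parameters are [16, 13, 4]_16; such a code would be MDS (meets Singleton bound).


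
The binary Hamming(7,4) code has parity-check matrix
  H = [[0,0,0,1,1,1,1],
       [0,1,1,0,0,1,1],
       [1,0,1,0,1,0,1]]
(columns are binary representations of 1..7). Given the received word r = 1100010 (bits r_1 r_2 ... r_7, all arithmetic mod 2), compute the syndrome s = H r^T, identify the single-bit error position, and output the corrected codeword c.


s = (1, 0, 1)^T, error position = 5, corrected codeword c = 1100110

Compute s = H r^T mod 2 one row at a time:
  s_1 = 0 + 0 + 1 + 0 = 1 ≡ 1 (mod 2).
  s_2 = 1 + 0 + 1 + 0 = 2 ≡ 0 (mod 2).
  s_3 = 1 + 0 + 0 + 0 = 1 ≡ 1 (mod 2).
s = (1, 0, 1)^T — this equals column 5 of H (binary 101), so error is at position 5.
Correct: flip bit 5 of r = 1100010 to get c = 1100110.


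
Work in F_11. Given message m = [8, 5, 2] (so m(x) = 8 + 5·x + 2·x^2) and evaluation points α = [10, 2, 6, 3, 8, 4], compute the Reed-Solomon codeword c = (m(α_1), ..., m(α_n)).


c = [5, 4, 0, 8, 0, 5]

Message polynomial: m(x) = 8 + 5·x + 2·x^2 (mod 11).
For each evaluation point α_i, compute m(α_i) mod 11:
  α_1 = 10: Horner steps 2 → 3 → 5, so m(10) = 5.
  α_2 = 2: Horner steps 2 → 9 → 4, so m(2) = 4.
  α_3 = 6: Horner steps 2 → 6 → 0, so m(6) = 0.
  α_4 = 3: Horner steps 2 → 0 → 8, so m(3) = 8.
  α_5 = 8: Horner steps 2 → 10 → 0, so m(8) = 0.
  α_6 = 4: Horner steps 2 → 2 → 5, so m(4) = 5.
Codeword c = [5, 4, 0, 8, 0, 5] ∈ F_11^6.


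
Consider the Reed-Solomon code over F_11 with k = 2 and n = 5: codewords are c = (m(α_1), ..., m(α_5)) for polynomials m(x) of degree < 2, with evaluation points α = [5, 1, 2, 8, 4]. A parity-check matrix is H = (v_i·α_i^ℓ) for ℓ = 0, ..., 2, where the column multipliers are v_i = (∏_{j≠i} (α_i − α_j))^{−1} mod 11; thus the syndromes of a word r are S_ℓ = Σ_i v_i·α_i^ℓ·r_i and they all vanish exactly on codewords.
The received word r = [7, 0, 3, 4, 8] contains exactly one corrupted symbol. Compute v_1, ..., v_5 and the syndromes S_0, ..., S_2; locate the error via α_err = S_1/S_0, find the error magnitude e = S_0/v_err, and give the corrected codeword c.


S = (6, 1, 2), error at position 3, error magnitude e = 4, c = [7, 0, 10, 4, 8].

Step 1: column multipliers v_i = (∏_{j≠i}(α_i − α_j))^{−1} mod 11.
  i = 1 (α = 5): (5−1)(5−2)(5−8)(5−4) = 4·3·(−3)·1 = −36 ≡ 8, so v_1 = 8^{−1} = 7 (mod 11).
  i = 2 (α = 1): (1−5)(1−2)(1−8)(1−4) = (−4)·(−1)·(−7)·(−3) = 84 ≡ 7, so v_2 = 7^{−1} = 8 (mod 11).
  i = 3 (α = 2): (2−5)(2−1)(2−8)(2−4) = (−3)·1·(−6)·(−2) = −36 ≡ 8, so v_3 = 8^{−1} = 7 (mod 11).
  i = 4 (α = 8): (8−5)(8−1)(8−2)(8−4) = 3·7·6·4 = 504 ≡ 9, so v_4 = 9^{−1} = 5 (mod 11).
  i = 5 (α = 4): (4−5)(4−1)(4−2)(4−8) = (−1)·3·2·(−4) = 24 ≡ 2, so v_5 = 2^{−1} = 6 (mod 11).
  v = [7, 8, 7, 5, 6].
Step 2: syndromes of r = [7, 0, 3, 4, 8] (all sums mod 11).
  S_0 = Σ v_i r_i = 7·7 + 8·0 + 7·3 + 5·4 + 6·8 = 138 ≡ 6.
  S_1 = Σ v_i α_i r_i = 7·5·7 + 8·1·0 + 7·2·3 + 5·8·4 + 6·4·8 = 639 ≡ 1.
  α_i^2 mod 11 = [3, 1, 4, 9, 5].
  S_2 = Σ v_i α_i^2 r_i = 7·3·7 + 8·1·0 + 7·4·3 + 5·9·4 + 6·5·8 = 651 ≡ 2.
  S = (6, 1, 2) ≠ 0, so r is not a codeword (an error is present).
Step 3: locate the error. For a single error e at position i, S_ℓ = v_i·e·α_i^ℓ, so α_err = S_1/S_0.
  S_0^{−1} = 6^{−1} = 2 (mod 11), so α_err = 1·2 = 2 ≡ 2 = α_3. Error position i = 3.
  Consistency check: S_2/S_1 = 2·1 = 2 ≡ 2 = α_err ✓ (single-error assumption holds).
Step 4: error magnitude e = S_0/v_3 = S_0·∏_{j≠3}(α_3 − α_j) = 6·8 = 48 ≡ 4 (mod 11).
Step 5: correct position 3: c_3 = r_3 − e = 3 − 4 ≡ 10 (mod 11). Hence c = [7, 0, 10, 4, 8].
  Check: interpolating c through the α_i gives m(x) = 1 + 10·x (degree < 2) with m(α_i) = c_i for every i, so c is indeed a codeword.


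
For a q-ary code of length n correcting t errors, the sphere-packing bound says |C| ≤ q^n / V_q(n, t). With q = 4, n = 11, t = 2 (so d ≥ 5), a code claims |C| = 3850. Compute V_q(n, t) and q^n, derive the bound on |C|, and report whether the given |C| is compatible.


V_q(n, t) = 529, q^n = 4194304, Hamming bound = 7928, |C| = 3850 ≤ bound (satisfied).

Step 1: Compute V_q(n, t) = Σ_{j=0}^2 C(n, j) (q−1)^j.
  j = 0: C(11,0)·(3)^0 = 1·1 = 1.
  j = 1: C(11,1)·(3)^1 = 11·3 = 33.
  j = 2: C(11,2)·(3)^2 = 55·9 = 495.
  V_q(n, t) = 1 + 33 + 495 = 529.
Step 2: q^n = 4^11 = 4194304.
Step 3: Hamming bound ⌊q^n / V_q(n,t)⌋ = ⌊4194304/529⌋ = 7928.
Step 4: Compare |C| = 3850 to 7928: satisfied.
The claimed |C| lies below the Hamming bound.


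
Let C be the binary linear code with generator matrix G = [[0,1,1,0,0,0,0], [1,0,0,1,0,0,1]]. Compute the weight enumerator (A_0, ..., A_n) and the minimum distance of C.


Weight distribution: A_0 = 1, A_2 = 1, A_3 = 1, A_5 = 1. Minimum distance d = 2.

Enumerate all 2^2 = 4 messages m ∈ F_2^2.
For each, compute codeword c = mG in F_2^7, then tally its weight.
  m = 00 → c = 0000000, weight = 0.
  m = 10 → c = 0110000, weight = 2.
  m = 01 → c = 1001001, weight = 3.
  m = 11 → c = 1111001, weight = 5.
Tally weights:
  weight 0: 1 codewords.
  weight 2: 1 codewords.
  weight 3: 1 codewords.
  weight 5: 1 codewords.
Minimum distance d = smallest w > 0 with A_w > 0 = 2.
Sanity: Σ A_w = 4 = 2^2 = 4 ✓.


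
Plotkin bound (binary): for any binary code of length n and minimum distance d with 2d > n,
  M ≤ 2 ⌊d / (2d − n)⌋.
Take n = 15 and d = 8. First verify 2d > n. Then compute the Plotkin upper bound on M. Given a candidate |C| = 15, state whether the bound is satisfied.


Plotkin bound M ≤ 16; given |C| = 15 ≤ bound (satisfied).

Check applicability: 2d = 16, n = 15.
2d − n = 1 > 0, so Plotkin applies.
Compute d/(2d−n) = 8/1 ≈ 8.0000.
⌊d/(2d−n)⌋ = 8.
Plotkin bound: M ≤ 2·8 = 16.
Given |C| = 15, check: satisfied.
This |C| is below the Plotkin bound.


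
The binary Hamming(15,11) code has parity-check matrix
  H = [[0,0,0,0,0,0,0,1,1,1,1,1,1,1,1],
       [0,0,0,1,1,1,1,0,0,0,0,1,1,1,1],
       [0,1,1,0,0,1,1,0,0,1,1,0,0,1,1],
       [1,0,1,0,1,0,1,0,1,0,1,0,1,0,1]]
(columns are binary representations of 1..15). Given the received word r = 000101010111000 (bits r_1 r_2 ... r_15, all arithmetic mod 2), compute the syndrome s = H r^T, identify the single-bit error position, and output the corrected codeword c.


s = (0, 1, 1, 1)^T, error position = 7, corrected codeword c = 000101110111000

Compute s = H r^T mod 2 one row at a time:
  s_1 = 1 + 0 + 1 + 1 + 1 + 0 + 0 + 0 = 4 ≡ 0 (mod 2).
  s_2 = 1 + 0 + 1 + 0 + 1 + 0 + 0 + 0 = 3 ≡ 1 (mod 2).
  s_3 = 0 + 0 + 1 + 0 + 1 + 1 + 0 + 0 = 3 ≡ 1 (mod 2).
  s_4 = 0 + 0 + 0 + 0 + 0 + 1 + 0 + 0 = 1 ≡ 1 (mod 2).
s = (0, 1, 1, 1)^T — this equals column 7 of H (binary 0111), so error is at position 7.
Correct: flip bit 7 of r = 000101010111000 to get c = 000101110111000.


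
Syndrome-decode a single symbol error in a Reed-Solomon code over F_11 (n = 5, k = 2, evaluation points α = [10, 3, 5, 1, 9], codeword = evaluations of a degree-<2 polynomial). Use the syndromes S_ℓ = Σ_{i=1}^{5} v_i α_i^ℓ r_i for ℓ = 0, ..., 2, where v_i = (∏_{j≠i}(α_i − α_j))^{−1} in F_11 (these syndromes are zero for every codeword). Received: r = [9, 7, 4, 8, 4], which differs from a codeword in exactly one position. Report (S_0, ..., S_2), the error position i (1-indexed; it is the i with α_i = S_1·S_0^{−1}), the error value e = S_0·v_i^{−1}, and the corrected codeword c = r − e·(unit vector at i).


S = (7, 2, 10), error at position 3, error magnitude e = 9, c = [9, 7, 6, 8, 4].

Step 1: column multipliers v_i = (∏_{j≠i}(α_i − α_j))^{−1} mod 11.
  i = 1 (α = 10): (10−3)(10−5)(10−1)(10−9) = 7·5·9·1 = 315 ≡ 7, so v_1 = 7^{−1} = 8 (mod 11).
  i = 2 (α = 3): (3−10)(3−5)(3−1)(3−9) = (−7)·(−2)·2·(−6) = −168 ≡ 8, so v_2 = 8^{−1} = 7 (mod 11).
  i = 3 (α = 5): (5−10)(5−3)(5−1)(5−9) = (−5)·2·4·(−4) = 160 ≡ 6, so v_3 = 6^{−1} = 2 (mod 11).
  i = 4 (α = 1): (1−10)(1−3)(1−5)(1−9) = (−9)·(−2)·(−4)·(−8) = 576 ≡ 4, so v_4 = 4^{−1} = 3 (mod 11).
  i = 5 (α = 9): (9−10)(9−3)(9−5)(9−1) = (−1)·6·4·8 = −192 ≡ 6, so v_5 = 6^{−1} = 2 (mod 11).
  v = [8, 7, 2, 3, 2].
Step 2: syndromes of r = [9, 7, 4, 8, 4] (all sums mod 11).
  S_0 = Σ v_i r_i = 8·9 + 7·7 + 2·4 + 3·8 + 2·4 = 161 ≡ 7.
  S_1 = Σ v_i α_i r_i = 8·10·9 + 7·3·7 + 2·5·4 + 3·1·8 + 2·9·4 = 1003 ≡ 2.
  α_i^2 mod 11 = [1, 9, 3, 1, 4].
  S_2 = Σ v_i α_i^2 r_i = 8·1·9 + 7·9·7 + 2·3·4 + 3·1·8 + 2·4·4 = 593 ≡ 10.
  S = (7, 2, 10) ≠ 0, so r is not a codeword (an error is present).
Step 3: locate the error. For a single error e at position i, S_ℓ = v_i·e·α_i^ℓ, so α_err = S_1/S_0.
  S_0^{−1} = 7^{−1} = 8 (mod 11), so α_err = 2·8 = 16 ≡ 5 = α_3. Error position i = 3.
  Consistency check: S_2/S_1 = 10·6 = 60 ≡ 5 = α_err ✓ (single-error assumption holds).
Step 4: error magnitude e = S_0/v_3 = S_0·∏_{j≠3}(α_3 − α_j) = 7·6 = 42 ≡ 9 (mod 11).
Step 5: correct position 3: c_3 = r_3 − e = 4 − 9 ≡ 6 (mod 11). Hence c = [9, 7, 6, 8, 4].
  Check: interpolating c through the α_i gives m(x) = 3 + 5·x (degree < 2) with m(α_i) = c_i for every i, so c is indeed a codeword.
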